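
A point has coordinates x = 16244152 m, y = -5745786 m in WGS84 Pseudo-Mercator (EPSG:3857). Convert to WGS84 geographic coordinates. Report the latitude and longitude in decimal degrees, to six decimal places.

lat -45.783897°, lon 145.923700°

R = 6378137 m. λ = x/R = 145.92370019°.
φ = 2·arctan(exp(y/R)) − 90° = 2·arctan(0.40622) − 90° = -45.78389741°.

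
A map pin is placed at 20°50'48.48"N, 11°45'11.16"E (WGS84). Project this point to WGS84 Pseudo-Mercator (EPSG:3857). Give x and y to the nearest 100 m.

Web Mercator is spherical with R = a = 6378137 m.
x = R·λ = 6378137 × 0.205130292 = 1308349.107 m.
y = R·ln tan(π/4 + φ/2) = 6378137 × 0.372149496 = 2373620.471 m.

x 1308300 m, y 2373600 m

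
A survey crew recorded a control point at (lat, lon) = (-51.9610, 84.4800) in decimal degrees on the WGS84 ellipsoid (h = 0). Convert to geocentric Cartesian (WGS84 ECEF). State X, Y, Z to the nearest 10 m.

X 378850 m, Y 3920120 m, Z -5000130 m

WGS84: a = 6378137 m, e² = 0.006694380; N(φ) = a/√(1−e²sin²φ) = 6391421.077 m.
X = (N+h)·cosφ·cosλ = 378845.306 m; Y = (N+h)·cosφ·sinλ = 3920115.542 m; Z = (N(1−e²)+h)·sinφ = -5000130.573 m.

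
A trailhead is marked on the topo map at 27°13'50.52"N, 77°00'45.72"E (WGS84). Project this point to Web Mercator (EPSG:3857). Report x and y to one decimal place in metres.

Web Mercator is spherical with R = a = 6378137 m.
x = R·λ = 6378137 × 1.344125181 = 8573014.549 m.
y = R·ln tan(π/4 + φ/2) = 6378137 × 0.494239047 = 3152324.3505 m.

x 8573014.5 m, y 3152324.4 m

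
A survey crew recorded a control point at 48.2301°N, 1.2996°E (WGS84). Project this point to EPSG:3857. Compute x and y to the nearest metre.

x 144671 m, y 6145221 m

Web Mercator is spherical with R = a = 6378137 m.
x = R·λ = 6378137 × 0.022682299 = 144670.810 m.
y = R·ln tan(π/4 + φ/2) = 6378137 × 0.963482127 = 6145221.004 m.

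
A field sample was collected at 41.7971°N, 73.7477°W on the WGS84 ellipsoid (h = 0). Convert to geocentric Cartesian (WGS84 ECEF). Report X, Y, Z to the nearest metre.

X 1332743 m, Y -4571751 m, Z 4228829 m

WGS84: a = 6378137 m, e² = 0.006694380; N(φ) = a/√(1−e²sin²φ) = 6387641.682 m.
X = (N+h)·cosφ·cosλ = 1332743.015 m; Y = (N+h)·cosφ·sinλ = -4571751.008 m; Z = (N(1−e²)+h)·sinφ = 4228829.384 m.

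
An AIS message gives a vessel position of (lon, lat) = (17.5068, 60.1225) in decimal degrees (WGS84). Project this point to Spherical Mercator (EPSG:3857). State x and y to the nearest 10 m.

Web Mercator is spherical with R = a = 6378137 m.
x = R·λ = 6378137 × 0.305551301 = 1948848.061 m.
y = R·ln tan(π/4 + φ/2) = 6378137 × 1.321241894 = 8427061.810 m.

x 1948850 m, y 8427060 m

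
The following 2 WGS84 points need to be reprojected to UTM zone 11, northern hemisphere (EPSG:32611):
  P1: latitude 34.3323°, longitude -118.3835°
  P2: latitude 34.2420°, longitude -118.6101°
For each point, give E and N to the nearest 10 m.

UTM zone 11N: λ₀ = -117°, k₀ = 0.9996.
P1 (34.3323°, -118.3835°) → (372731.887, 3799868.442) m.
P2 (34.2420°, -118.6101°) → (351726.516, 3790161.455) m.

P1: E 372730 m, N 3799870 m; P2: E 351730 m, N 3790160 m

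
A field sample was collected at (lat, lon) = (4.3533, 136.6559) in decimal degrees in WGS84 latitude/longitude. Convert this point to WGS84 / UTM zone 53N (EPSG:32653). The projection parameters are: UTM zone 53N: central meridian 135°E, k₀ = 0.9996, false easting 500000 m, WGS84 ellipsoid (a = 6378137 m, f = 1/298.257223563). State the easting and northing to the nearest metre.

Zone 53 central meridian λ₀ = 6×53 − 183 = 135°; Δλ = +1.6559°.
Transverse Mercator on WGS84 with k₀ = 0.9996 gives E = 683757.614 m, N = 481381.340 m.

E 683758 m, N 481381 m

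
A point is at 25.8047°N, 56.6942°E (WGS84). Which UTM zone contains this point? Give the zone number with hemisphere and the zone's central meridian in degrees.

UTM zone = ⌊(λ + 180)/6⌋ + 1; 56.6942° ∈ [54°, 60°) → zone 40.
Hemisphere: N (φ ≥ 0).
Central meridian λ₀ = 6×40 − 183 = 57°.

Zone 40N, central meridian 57°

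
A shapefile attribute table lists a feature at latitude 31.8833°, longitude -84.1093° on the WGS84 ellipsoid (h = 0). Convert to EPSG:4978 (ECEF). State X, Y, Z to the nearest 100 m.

X 556400 m, Y -5392300 m, Z 3349500 m

WGS84: a = 6378137 m, e² = 0.006694380; N(φ) = a/√(1−e²sin²φ) = 6384101.373 m.
X = (N+h)·cosφ·cosλ = 556353.270 m; Y = (N+h)·cosφ·sinλ = -5392279.245 m; Z = (N(1−e²)+h)·sinφ = 3349450.401 m.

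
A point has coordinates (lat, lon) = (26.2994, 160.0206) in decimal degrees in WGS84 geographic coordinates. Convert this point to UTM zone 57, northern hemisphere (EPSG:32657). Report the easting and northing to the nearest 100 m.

E 601900 m, N 2909200 m

Zone 57 central meridian λ₀ = 6×57 − 183 = 159°; Δλ = +1.0206°.
Transverse Mercator on WGS84 with k₀ = 0.9996 gives E = 601882.264 m, N = 2909243.249 m.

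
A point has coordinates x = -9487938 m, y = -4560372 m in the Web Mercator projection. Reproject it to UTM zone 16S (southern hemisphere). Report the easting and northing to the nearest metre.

Web Mercator inverse (R = 6378137 m) → φ = -37.86499748°, λ = -85.23159720°.
UTM 16S forward: E = 655551.385 m, N = 5807689.916 m.

E 655551 m, N 5807690 m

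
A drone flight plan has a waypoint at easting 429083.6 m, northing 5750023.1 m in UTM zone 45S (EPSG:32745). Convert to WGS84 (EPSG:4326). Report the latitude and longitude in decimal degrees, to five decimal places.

lat -38.39520°, lon 86.18790°

Zone 45S: λ₀ = 87°, k₀ = 0.9996, false easting 500000 m, false northing 10000000 m.
Meridian distance M = (N − FN)/k₀ = -4251677.6 m.
Inverse transverse Mercator on WGS84 gives φ = -38.39519987°, λ = 86.18790032°.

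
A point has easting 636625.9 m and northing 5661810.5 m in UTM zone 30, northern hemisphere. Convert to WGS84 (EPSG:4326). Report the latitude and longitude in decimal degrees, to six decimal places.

lat 51.091500°, lon -1.049000°

Zone 30N: λ₀ = -3°, k₀ = 0.9996, false easting 500000 m.
Meridian distance M = (N − FN)/k₀ = 5664076.1 m.
Inverse transverse Mercator on WGS84 gives φ = 51.09149981°, λ = -1.04899998°.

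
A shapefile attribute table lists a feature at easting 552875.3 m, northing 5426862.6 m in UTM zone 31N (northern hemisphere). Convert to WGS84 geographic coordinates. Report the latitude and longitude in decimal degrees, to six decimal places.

lat 48.992400°, lon 3.722800°

Zone 31N: λ₀ = 3°, k₀ = 0.9996, false easting 500000 m.
Meridian distance M = (N − FN)/k₀ = 5429034.2 m.
Inverse transverse Mercator on WGS84 gives φ = 48.99239989°, λ = 3.72280045°.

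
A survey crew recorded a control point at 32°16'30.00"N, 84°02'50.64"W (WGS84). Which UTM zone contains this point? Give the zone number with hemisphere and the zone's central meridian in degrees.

UTM zone = ⌊(λ + 180)/6⌋ + 1; -84.0474° ∈ [-90°, -84°) → zone 16.
Hemisphere: N (φ ≥ 0).
Central meridian λ₀ = 6×16 − 183 = -87°.

Zone 16N, central meridian -87°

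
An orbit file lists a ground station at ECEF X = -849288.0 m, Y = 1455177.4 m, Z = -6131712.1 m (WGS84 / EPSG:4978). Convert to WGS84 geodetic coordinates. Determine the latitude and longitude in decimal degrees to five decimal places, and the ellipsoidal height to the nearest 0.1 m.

lat -74.73340°, lon 120.26920°, h 741.1 m

λ = atan2(Y, X) = 120.26920043°; p = √(X²+Y²) = 1684883.2 m.
Bowring's method on WGS84 (a = 6378137 m, b = 6356752.314 m) gives φ = -74.73340038°, h = 741.110 m.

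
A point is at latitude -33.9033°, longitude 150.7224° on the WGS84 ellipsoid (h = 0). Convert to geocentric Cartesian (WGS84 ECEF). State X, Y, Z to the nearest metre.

WGS84: a = 6378137 m, e² = 0.006694380; N(φ) = a/√(1−e²sin²φ) = 6384789.720 m.
X = (N+h)·cosφ·cosλ = -4622325.570 m; Y = (N+h)·cosφ·sinλ = 2591552.449 m; Z = (N(1−e²)+h)·sinφ = -3537549.158 m.

X -4622326 m, Y 2591552 m, Z -3537549 m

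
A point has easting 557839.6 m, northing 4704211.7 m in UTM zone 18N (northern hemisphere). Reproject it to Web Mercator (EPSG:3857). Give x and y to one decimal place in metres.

Unproject from UTM 18N (λ₀ = -75°) → φ = 42.48810026°, λ = -74.29620022°.
Web Mercator (R = 6378137 m): x = -8270615.176 m, y = 5234377.246 m.

x -8270615.2 m, y 5234377.2 m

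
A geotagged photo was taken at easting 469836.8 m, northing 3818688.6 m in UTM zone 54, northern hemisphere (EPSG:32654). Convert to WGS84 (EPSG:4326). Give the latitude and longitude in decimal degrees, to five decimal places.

Zone 54N: λ₀ = 141°, k₀ = 0.9996, false easting 500000 m.
Meridian distance M = (N − FN)/k₀ = 3820216.7 m.
Inverse transverse Mercator on WGS84 gives φ = 34.50940008°, λ = 140.67140022°.

lat 34.50940°, lon 140.67140°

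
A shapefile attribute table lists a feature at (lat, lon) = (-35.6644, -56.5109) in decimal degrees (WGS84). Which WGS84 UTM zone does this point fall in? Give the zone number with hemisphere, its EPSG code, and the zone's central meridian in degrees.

UTM zone = ⌊(λ + 180)/6⌋ + 1; -56.5109° ∈ [-60°, -54°) → zone 21.
Hemisphere: S (φ < 0).
Central meridian λ₀ = 6×21 − 183 = -57°.
EPSG code: 32721.

Zone 21S (EPSG:32721), central meridian -57°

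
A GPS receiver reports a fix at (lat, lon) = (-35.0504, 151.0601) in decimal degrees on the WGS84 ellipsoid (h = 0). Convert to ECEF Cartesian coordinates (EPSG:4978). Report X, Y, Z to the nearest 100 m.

WGS84: a = 6378137 m, e² = 0.006694380; N(φ) = a/√(1−e²sin²φ) = 6385189.886 m.
X = (N+h)·cosφ·cosλ = -4574483.348 m; Y = (N+h)·cosφ·sinλ = 2529408.456 m; Z = (N(1−e²)+h)·sinφ = -3642445.728 m.

X -4574500 m, Y 2529400 m, Z -3642400 m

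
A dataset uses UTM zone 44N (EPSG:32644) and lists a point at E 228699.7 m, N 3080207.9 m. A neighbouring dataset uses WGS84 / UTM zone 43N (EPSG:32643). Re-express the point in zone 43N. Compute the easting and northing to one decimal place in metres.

UTM 44N → geographic: φ = 27.81909994°, λ = 78.24590015°.
UTM 43N (λ₀ = 75°) forward: E = 819773.692 m, N = 3081393.475 m.

E 819773.7 m, N 3081393.5 m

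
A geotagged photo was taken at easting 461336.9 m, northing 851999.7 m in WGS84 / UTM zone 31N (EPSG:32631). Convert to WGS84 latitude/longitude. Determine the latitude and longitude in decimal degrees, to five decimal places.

lat 7.70770°, lon 2.64940°

Zone 31N: λ₀ = 3°, k₀ = 0.9996, false easting 500000 m.
Meridian distance M = (N − FN)/k₀ = 852340.6 m.
Inverse transverse Mercator on WGS84 gives φ = 7.70769978°, λ = 2.64939990°.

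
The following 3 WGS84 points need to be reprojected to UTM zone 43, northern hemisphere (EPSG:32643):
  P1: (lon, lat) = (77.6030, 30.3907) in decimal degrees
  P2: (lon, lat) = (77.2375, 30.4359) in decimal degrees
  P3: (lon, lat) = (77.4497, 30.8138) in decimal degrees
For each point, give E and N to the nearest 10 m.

P1: E 750110 m, N 3364950 m; P2: E 714880 m, N 3369210 m; P3: E 734350 m, N 3411530 m

UTM zone 43N: λ₀ = 75°, k₀ = 0.9996.
P1 (30.3907°, 77.6030°) → (750106.388, 3364954.736) m.
P2 (30.4359°, 77.2375°) → (714879.119, 3369214.322) m.
P3 (30.8138°, 77.4497°) → (734350.563, 3411533.876) m.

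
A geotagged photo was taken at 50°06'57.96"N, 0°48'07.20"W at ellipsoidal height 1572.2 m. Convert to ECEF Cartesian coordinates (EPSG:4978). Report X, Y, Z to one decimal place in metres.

X 4098569.7 m, Y -57373.6 m, Z 4872286.3 m

WGS84: a = 6378137 m, e² = 0.006694380; N(φ) = a/√(1−e²sin²φ) = 6390744.884 m.
X = (N+h)·cosφ·cosλ = 4098569.721 m; Y = (N+h)·cosφ·sinλ = -57373.643 m; Z = (N(1−e²)+h)·sinφ = 4872286.276 m.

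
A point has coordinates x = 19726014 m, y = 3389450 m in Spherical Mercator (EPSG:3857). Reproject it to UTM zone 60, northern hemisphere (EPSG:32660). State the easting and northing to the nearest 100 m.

E 519600 m, N 3220000 m

Web Mercator inverse (R = 6378137 m) → φ = 29.10839864°, λ = 177.20179871°.
UTM 60N forward: E = 519634.660 m, N = 3220012.174 m.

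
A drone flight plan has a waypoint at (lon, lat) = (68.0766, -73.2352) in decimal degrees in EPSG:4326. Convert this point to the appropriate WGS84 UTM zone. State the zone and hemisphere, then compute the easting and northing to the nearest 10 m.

Zone 42S: E 470270 m, N 1873050 m

Longitude 68.0766° lies in the 6° band [66°, 72°), giving zone 42; latitude is south of the equator, so 42S.
Zone 42 central meridian λ₀ = 6×42 − 183 = 69°; Δλ = -0.9234°.
Transverse Mercator on WGS84 with k₀ = 0.9996 gives E = 470271.746 m, N = 1873053.279 m.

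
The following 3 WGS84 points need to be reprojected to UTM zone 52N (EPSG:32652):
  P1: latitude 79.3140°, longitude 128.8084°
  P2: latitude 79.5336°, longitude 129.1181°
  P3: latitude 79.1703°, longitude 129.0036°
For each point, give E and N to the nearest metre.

P1: E 496034 m, N 8805026 m; P2: E 502395 m, N 8829532 m; P3: E 500076 m, N 8788981 m

UTM zone 52N: λ₀ = 129°, k₀ = 0.9996.
P1 (79.3140°, 128.8084°) → (496033.821, 8805025.872) m.
P2 (79.5336°, 129.1181°) → (502395.047, 8829531.622) m.
P3 (79.1703°, 129.0036°) → (500075.511, 8788981.003) m.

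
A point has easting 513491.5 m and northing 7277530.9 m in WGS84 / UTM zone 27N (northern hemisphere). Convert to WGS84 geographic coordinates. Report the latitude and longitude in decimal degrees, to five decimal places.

Zone 27N: λ₀ = -21°, k₀ = 0.9996, false easting 500000 m.
Meridian distance M = (N − FN)/k₀ = 7280443.1 m.
Inverse transverse Mercator on WGS84 gives φ = 65.61949995°, λ = -20.70709901°.

lat 65.61950°, lon -20.70710°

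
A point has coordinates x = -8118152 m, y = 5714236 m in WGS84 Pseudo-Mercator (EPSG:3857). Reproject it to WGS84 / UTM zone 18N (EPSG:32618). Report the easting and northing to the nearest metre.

Web Mercator inverse (R = 6378137 m) → φ = 45.58590047°, λ = -72.92660020°.
UTM 18N forward: E = 661740.916 m, N = 5050130.732 m.

E 661741 m, N 5050131 m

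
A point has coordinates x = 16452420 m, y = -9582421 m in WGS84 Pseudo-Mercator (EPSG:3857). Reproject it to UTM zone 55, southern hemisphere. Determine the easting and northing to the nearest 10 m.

Web Mercator inverse (R = 6378137 m) → φ = -64.90129851°, λ = 147.79460347°.
UTM 55S forward: E = 537608.279 m, N = 2802309.264 m.

E 537610 m, N 2802310 m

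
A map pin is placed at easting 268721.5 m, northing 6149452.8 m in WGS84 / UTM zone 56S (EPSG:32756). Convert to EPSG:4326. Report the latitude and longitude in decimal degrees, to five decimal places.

Zone 56S: λ₀ = 153°, k₀ = 0.9996, false easting 500000 m, false northing 10000000 m.
Meridian distance M = (N − FN)/k₀ = -3852088.0 m.
Inverse transverse Mercator on WGS84 gives φ = -34.77089996°, λ = 150.47280023°.

lat -34.77090°, lon 150.47280°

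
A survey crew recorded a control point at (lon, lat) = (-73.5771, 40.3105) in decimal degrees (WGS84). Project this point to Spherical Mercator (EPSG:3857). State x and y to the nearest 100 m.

Web Mercator is spherical with R = a = 6378137 m.
x = R·λ = 6378137 × -1.284162649 = -8190565.306 m.
y = R·ln tan(π/4 + φ/2) = 6378137 × 0.770000145 = 4911166.417 m.

x -8190600 m, y 4911200 m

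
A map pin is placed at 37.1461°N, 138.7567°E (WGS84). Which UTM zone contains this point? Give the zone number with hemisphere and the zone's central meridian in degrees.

UTM zone = ⌊(λ + 180)/6⌋ + 1; 138.7567° ∈ [138°, 144°) → zone 54.
Hemisphere: N (φ ≥ 0).
Central meridian λ₀ = 6×54 − 183 = 141°.

Zone 54N, central meridian 141°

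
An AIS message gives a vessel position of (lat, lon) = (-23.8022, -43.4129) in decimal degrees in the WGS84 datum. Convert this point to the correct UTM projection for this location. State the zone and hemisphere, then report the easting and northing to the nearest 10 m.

Zone 23S: E 661690 m, N 7366770 m

Longitude -43.4129° lies in the 6° band [-48°, -42°), giving zone 23; latitude is south of the equator, so 23S.
Zone 23 central meridian λ₀ = 6×23 − 183 = -45°; Δλ = +1.5871°.
Transverse Mercator on WGS84 with k₀ = 0.9996 gives E = 661685.455 m, N = 7366768.477 m.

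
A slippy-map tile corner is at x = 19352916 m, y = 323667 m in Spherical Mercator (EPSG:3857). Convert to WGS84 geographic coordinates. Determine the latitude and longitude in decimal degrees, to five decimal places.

R = 6378137 m. λ = x/R = 173.85020235°.
φ = 2·arctan(exp(y/R)) − 90° = 2·arctan(1.05206) − 90° = 2.90630302°.

lat 2.90630°, lon 173.85020°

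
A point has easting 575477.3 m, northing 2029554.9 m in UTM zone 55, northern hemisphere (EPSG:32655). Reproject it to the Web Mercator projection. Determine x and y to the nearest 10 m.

Unproject from UTM 55N (λ₀ = 147°) → φ = 18.35449959°, λ = 147.71440022°.
Web Mercator (R = 6378137 m): x = 16443491.815 m, y = 2079084.127 m.

x 16443490 m, y 2079080 m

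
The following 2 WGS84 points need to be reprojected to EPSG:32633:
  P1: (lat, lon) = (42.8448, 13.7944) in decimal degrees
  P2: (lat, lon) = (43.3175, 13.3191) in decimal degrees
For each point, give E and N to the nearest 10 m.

UTM zone 33N: λ₀ = 15°, k₀ = 0.9996.
P1 (42.8448°, 13.7944°) → (401486.010, 4744285.191) m.
P2 (43.3175°, 13.3191°) → (363698.979, 4797445.451) m.

P1: E 401490 m, N 4744290 m; P2: E 363700 m, N 4797450 m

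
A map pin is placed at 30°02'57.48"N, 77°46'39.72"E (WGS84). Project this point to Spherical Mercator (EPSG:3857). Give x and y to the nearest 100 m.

Web Mercator is spherical with R = a = 6378137 m.
x = R·λ = 6378137 × 1.357476950 = 8658173.959 m.
y = R·ln tan(π/4 + φ/2) = 6378137 × 0.550299950 = 3509888.474 m.

x 8658200 m, y 3509900 m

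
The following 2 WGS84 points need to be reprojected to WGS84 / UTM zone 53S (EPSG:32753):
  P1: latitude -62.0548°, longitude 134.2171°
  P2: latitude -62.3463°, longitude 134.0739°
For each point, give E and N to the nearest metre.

UTM zone 53S: λ₀ = 135°, k₀ = 0.9996.
P1 (-62.0548°, 134.2171°) → (459068.208, 3119468.006) m.
P2 (-62.3463°, 134.0739°) → (452046.048, 3086897.422) m.

P1: E 459068 m, N 3119468 m; P2: E 452046 m, N 3086897 m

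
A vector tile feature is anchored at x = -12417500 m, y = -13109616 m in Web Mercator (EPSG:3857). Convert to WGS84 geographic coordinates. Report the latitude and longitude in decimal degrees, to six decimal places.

lat -75.406901°, lon -111.548300°

R = 6378137 m. λ = x/R = -111.54830041°.
φ = 2·arctan(exp(y/R)) − 90° = 2·arctan(0.12804) − 90° = -75.40690090°.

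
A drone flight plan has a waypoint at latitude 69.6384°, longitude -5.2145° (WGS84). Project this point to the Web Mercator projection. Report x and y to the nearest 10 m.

Web Mercator is spherical with R = a = 6378137 m.
x = R·λ = 6378137 × -0.091010194 = -580475.485 m.
y = R·ln tan(π/4 + φ/2) = 6378137 × 1.717120744 = 10952031.349 m.

x -580480 m, y 10952030 m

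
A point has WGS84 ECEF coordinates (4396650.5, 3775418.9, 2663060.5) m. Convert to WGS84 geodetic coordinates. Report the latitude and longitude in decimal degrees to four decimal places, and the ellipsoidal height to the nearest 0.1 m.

lat 24.8264°, lon 40.6528°, h 3397.7 m

λ = atan2(Y, X) = 40.65279986°; p = √(X²+Y²) = 5795198.3 m.
Bowring's method on WGS84 (a = 6378137 m, b = 6356752.314 m) gives φ = 24.82639989°, h = 3397.681 m.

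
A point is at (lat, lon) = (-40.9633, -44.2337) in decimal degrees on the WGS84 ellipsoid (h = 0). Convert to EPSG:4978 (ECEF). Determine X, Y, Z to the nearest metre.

WGS84: a = 6378137 m, e² = 0.006694380; N(φ) = a/√(1−e²sin²φ) = 6387332.132 m.
X = (N+h)·cosφ·cosλ = 3455870.654 m; Y = (N+h)·cosφ·sinλ = -3364644.520 m; Z = (N(1−e²)+h)·sinφ = -4159346.401 m.

X 3455871 m, Y -3364645 m, Z -4159346 m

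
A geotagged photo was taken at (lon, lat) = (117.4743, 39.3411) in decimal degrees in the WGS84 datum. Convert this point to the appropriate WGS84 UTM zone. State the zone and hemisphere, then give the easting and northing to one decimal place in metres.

Zone 50N: E 540872.6 m, N 4354737.2 m

Longitude 117.4743° lies in the 6° band [114°, 120°), giving zone 50; latitude is north of the equator, so 50N.
Zone 50 central meridian λ₀ = 6×50 − 183 = 117°; Δλ = +0.4743°.
Transverse Mercator on WGS84 with k₀ = 0.9996 gives E = 540872.638 m, N = 4354737.174 m.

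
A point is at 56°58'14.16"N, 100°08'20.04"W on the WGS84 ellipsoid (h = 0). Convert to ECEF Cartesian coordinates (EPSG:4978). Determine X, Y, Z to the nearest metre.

X -613436 m, Y -3430317 m, Z 5324116 m

WGS84: a = 6378137 m, e² = 0.006694380; N(φ) = a/√(1−e²sin²φ) = 6393196.252 m.
X = (N+h)·cosφ·cosλ = -613435.675 m; Y = (N+h)·cosφ·sinλ = -3430317.052 m; Z = (N(1−e²)+h)·sinφ = 5324116.262 m.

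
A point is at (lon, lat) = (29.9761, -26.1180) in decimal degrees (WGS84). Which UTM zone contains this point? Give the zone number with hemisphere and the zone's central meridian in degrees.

UTM zone = ⌊(λ + 180)/6⌋ + 1; 29.9761° ∈ [24°, 30°) → zone 35.
Hemisphere: S (φ < 0).
Central meridian λ₀ = 6×35 − 183 = 27°.

Zone 35S, central meridian 27°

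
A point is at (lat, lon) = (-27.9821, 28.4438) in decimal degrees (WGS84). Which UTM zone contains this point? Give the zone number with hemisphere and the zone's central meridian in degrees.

Zone 35S, central meridian 27°

UTM zone = ⌊(λ + 180)/6⌋ + 1; 28.4438° ∈ [24°, 30°) → zone 35.
Hemisphere: S (φ < 0).
Central meridian λ₀ = 6×35 − 183 = 27°.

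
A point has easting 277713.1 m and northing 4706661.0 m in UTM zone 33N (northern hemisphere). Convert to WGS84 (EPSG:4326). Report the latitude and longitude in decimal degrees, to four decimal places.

lat 42.4804°, lon 12.2956°

Zone 33N: λ₀ = 15°, k₀ = 0.9996, false easting 500000 m.
Meridian distance M = (N − FN)/k₀ = 4708544.4 m.
Inverse transverse Mercator on WGS84 gives φ = 42.48040031°, λ = 12.29559954°.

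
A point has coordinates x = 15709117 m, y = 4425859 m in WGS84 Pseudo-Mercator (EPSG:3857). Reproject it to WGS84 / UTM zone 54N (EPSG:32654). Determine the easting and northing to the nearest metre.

E 510459 m, N 4084329 m

Web Mercator inverse (R = 6378137 m) → φ = 36.90489748°, λ = 141.11739901°.
UTM 54N forward: E = 510458.699 m, N = 4084328.858 m.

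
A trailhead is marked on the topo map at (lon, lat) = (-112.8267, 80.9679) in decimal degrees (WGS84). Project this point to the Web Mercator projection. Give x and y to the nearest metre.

Web Mercator is spherical with R = a = 6378137 m.
x = R·λ = 6378137 × -1.969197399 = -12559810.792 m.
y = R·ln tan(π/4 + φ/2) = 6378137 × 2.538515379 = 16190998.863 m.

x -12559811 m, y 16190999 m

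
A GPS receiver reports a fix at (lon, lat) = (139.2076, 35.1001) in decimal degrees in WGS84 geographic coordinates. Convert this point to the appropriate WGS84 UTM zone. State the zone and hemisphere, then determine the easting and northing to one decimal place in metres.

Longitude 139.2076° lies in the 6° band [138°, 144°), giving zone 54; latitude is north of the equator, so 54N.
Zone 54 central meridian λ₀ = 6×54 − 183 = 141°; Δλ = -1.7924°.
Transverse Mercator on WGS84 with k₀ = 0.9996 gives E = 336630.865 m, N = 3885613.498 m.

Zone 54N: E 336630.9 m, N 3885613.5 m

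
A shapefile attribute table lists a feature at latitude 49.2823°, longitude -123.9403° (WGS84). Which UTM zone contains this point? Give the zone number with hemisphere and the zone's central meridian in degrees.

Zone 10N, central meridian -123°

UTM zone = ⌊(λ + 180)/6⌋ + 1; -123.9403° ∈ [-126°, -120°) → zone 10.
Hemisphere: N (φ ≥ 0).
Central meridian λ₀ = 6×10 − 183 = -123°.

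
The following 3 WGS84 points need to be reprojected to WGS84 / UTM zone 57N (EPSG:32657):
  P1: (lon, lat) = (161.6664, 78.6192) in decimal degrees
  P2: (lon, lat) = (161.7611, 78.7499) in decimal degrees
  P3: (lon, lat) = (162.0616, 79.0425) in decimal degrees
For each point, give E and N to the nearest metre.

UTM zone 57N: λ₀ = 159°, k₀ = 0.9996.
P1 (78.6192°, 161.6664°) → (558717.874, 8728813.830) m.
P2 (78.7499°, 161.7611°) → (560112.760, 8743481.920) m.
P3 (79.0425°, 162.0616°) → (564937.877, 8776421.151) m.

P1: E 558718 m, N 8728814 m; P2: E 560113 m, N 8743482 m; P3: E 564938 m, N 8776421 m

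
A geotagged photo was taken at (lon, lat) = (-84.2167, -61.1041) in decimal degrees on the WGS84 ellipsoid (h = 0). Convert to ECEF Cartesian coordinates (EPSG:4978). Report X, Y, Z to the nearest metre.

WGS84: a = 6378137 m, e² = 0.006694380; N(φ) = a/√(1−e²sin²φ) = 6394564.101 m.
X = (N+h)·cosφ·cosλ = 311365.855 m; Y = (N+h)·cosφ·sinλ = -3074251.950 m; Z = (N(1−e²)+h)·sinφ = -5560957.112 m.

X 311366 m, Y -3074252 m, Z -5560957 m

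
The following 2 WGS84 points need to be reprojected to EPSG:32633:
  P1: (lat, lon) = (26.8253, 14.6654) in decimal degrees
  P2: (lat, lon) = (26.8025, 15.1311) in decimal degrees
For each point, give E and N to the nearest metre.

P1: E 466751 m, N 2967130 m; P2: E 513030 m, N 2964567 m

UTM zone 33N: λ₀ = 15°, k₀ = 0.9996.
P1 (26.8253°, 14.6654°) → (466751.339, 2967129.662) m.
P2 (26.8025°, 15.1311°) → (513029.764, 2964567.329) m.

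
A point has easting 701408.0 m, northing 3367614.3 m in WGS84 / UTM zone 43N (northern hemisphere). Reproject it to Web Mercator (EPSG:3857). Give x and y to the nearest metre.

Unproject from UTM 43N (λ₀ = 75°) → φ = 30.42380012°, λ = 77.09700028°.
Web Mercator (R = 6378137 m): x = 8582398.813 m, y = 3558142.547 m.

x 8582399 m, y 3558143 m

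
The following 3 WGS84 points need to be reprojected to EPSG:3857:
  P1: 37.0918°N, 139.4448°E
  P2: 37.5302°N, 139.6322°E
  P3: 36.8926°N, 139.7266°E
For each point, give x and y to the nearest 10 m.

Web Mercator: x = R·λ, y = R·ln tan(π/4+φ/2), R = 6378137 m.
P1 (37.0918°, 139.4448°) → (15522924.130, 4451910.260) m.
P2 (37.5302°, 139.6322°) → (15543785.402, 4513269.768) m.
P3 (36.8926°, 139.7266°) → (15554293.962, 4424147.166) m.

P1: x 15522920 m, y 4451910 m; P2: x 15543790 m, y 4513270 m; P3: x 15554290 m, y 4424150 m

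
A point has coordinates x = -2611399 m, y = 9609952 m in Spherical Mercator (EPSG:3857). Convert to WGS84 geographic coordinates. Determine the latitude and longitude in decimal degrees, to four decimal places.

lat 65.0060°, lon -23.4586°

R = 6378137 m. λ = x/R = -23.45859635°.
φ = 2·arctan(exp(y/R)) − 90° = 2·arctan(4.51183) − 90° = 65.00599957°.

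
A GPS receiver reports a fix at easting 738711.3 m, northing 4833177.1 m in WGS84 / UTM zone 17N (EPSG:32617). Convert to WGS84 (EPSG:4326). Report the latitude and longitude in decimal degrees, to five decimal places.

Zone 17N: λ₀ = -81°, k₀ = 0.9996, false easting 500000 m.
Meridian distance M = (N − FN)/k₀ = 4835111.1 m.
Inverse transverse Mercator on WGS84 gives φ = 43.61330038°, λ = -78.04180012°.

lat 43.61330°, lon -78.04180°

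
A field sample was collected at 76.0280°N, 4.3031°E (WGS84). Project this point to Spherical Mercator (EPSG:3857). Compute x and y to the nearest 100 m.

Web Mercator is spherical with R = a = 6378137 m.
x = R·λ = 6378137 × 0.075103263 = 479018.901 m.
y = R·ln tan(π/4 + φ/2) = 6378137 × 2.099346020 = 13389916.528 m.

x 479000 m, y 13389900 m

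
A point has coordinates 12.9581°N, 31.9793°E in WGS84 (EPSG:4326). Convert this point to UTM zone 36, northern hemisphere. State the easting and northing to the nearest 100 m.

Zone 36 central meridian λ₀ = 6×36 − 183 = 33°; Δλ = -1.0207°.
Transverse Mercator on WGS84 with k₀ = 0.9996 gives E = 389290.060 m, N = 1432723.311 m.

E 389300 m, N 1432700 m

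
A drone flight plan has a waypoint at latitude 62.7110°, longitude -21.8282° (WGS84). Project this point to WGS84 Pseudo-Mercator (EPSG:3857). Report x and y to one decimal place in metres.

x -2429904.1 m, y 9029735.6 m

Web Mercator is spherical with R = a = 6378137 m.
x = R·λ = 6378137 × -0.380973960 = -2429904.109 m.
y = R·ln tan(π/4 + φ/2) = 6378137 × 1.415732465 = 9029735.616 m.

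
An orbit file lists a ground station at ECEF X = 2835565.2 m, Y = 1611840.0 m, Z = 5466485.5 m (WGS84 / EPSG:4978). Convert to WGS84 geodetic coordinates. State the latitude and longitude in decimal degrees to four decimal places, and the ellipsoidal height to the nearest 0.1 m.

λ = atan2(Y, X) = 29.61549955°; p = √(X²+Y²) = 3261664.9 m.
Bowring's method on WGS84 (a = 6378137 m, b = 6356752.314 m) gives φ = 59.34590018°, h = 3258.715 m.

lat 59.3459°, lon 29.6155°, h 3258.7 m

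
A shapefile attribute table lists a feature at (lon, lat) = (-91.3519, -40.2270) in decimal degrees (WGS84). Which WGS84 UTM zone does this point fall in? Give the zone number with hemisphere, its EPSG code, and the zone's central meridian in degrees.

Zone 15S (EPSG:32715), central meridian -93°

UTM zone = ⌊(λ + 180)/6⌋ + 1; -91.3519° ∈ [-96°, -90°) → zone 15.
Hemisphere: S (φ < 0).
Central meridian λ₀ = 6×15 − 183 = -93°.
EPSG code: 32715.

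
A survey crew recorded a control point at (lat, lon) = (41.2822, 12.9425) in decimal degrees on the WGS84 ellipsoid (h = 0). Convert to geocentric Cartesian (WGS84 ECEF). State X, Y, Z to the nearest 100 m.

X 4678000 m, Y 1075100 m, Z 4186000 m

WGS84: a = 6378137 m, e² = 0.006694380; N(φ) = a/√(1−e²sin²φ) = 6387450.383 m.
X = (N+h)·cosφ·cosλ = 4678030.124 m; Y = (N+h)·cosφ·sinλ = 1075064.564 m; Z = (N(1−e²)+h)·sinφ = 4186025.206 m.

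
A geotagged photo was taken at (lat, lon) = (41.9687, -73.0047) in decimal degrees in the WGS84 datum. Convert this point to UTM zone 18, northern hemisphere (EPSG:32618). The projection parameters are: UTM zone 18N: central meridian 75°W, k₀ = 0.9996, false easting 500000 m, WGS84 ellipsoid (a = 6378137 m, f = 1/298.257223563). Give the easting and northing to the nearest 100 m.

Zone 18 central meridian λ₀ = 6×18 − 183 = -75°; Δλ = +1.9953°.
Transverse Mercator on WGS84 with k₀ = 0.9996 gives E = 665330.547 m, N = 4648226.555 m.

E 665300 m, N 4648200 m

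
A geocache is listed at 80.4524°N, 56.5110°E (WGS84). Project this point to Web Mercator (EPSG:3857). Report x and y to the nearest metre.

x 6290776 m, y 15835425 m

Web Mercator is spherical with R = a = 6378137 m.
x = R·λ = 6378137 × 0.986303014 = 6290775.744 m.
y = R·ln tan(π/4 + φ/2) = 6378137 × 2.482766584 = 15835425.410 m.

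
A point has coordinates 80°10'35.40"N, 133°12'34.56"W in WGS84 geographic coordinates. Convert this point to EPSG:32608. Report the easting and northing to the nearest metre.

E 534097 m, N 8901811 m

Zone 8 central meridian λ₀ = 6×8 − 183 = -135°; Δλ = +1.7904°.
Transverse Mercator on WGS84 with k₀ = 0.9996 gives E = 534096.570 m, N = 8901810.982 m.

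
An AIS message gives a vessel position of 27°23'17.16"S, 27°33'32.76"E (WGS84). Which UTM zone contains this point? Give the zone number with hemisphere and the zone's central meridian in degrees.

UTM zone = ⌊(λ + 180)/6⌋ + 1; 27.5591° ∈ [24°, 30°) → zone 35.
Hemisphere: S (φ < 0).
Central meridian λ₀ = 6×35 − 183 = 27°.

Zone 35S, central meridian 27°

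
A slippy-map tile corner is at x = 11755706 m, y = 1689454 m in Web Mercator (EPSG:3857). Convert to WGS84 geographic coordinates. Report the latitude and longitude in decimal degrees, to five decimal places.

R = 6378137 m. λ = x/R = 105.60330375°.
φ = 2·arctan(exp(y/R)) − 90° = 2·arctan(1.30328) − 90° = 15.00220275°.

lat 15.00220°, lon 105.60330°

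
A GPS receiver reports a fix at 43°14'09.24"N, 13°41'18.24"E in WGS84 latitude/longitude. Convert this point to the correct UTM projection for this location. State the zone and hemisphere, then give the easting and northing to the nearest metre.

Longitude 13.6884° lies in the 6° band [12°, 18°), giving zone 33; latitude is north of the equator, so 33N.
Zone 33 central meridian λ₀ = 6×33 − 183 = 15°; Δλ = -1.3116°.
Transverse Mercator on WGS84 with k₀ = 0.9996 gives E = 393502.947 m, N = 4787846.694 m.

Zone 33N: E 393503 m, N 4787847 m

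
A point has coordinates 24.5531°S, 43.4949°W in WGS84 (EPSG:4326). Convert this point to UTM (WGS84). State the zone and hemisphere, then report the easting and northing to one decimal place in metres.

Longitude -43.4949° lies in the 6° band [-48°, -42°), giving zone 23; latitude is south of the equator, so 23S.
Zone 23 central meridian λ₀ = 6×23 − 183 = -45°; Δλ = +1.5051°.
Transverse Mercator on WGS84 with k₀ = 0.9996 gives E = 652435.511 m, N = 7283703.275 m.

Zone 23S: E 652435.5 m, N 7283703.3 m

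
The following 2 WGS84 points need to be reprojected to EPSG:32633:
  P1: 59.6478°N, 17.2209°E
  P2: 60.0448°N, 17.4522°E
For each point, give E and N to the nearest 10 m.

P1: E 625180 m, N 6614280 m; P2: E 636570 m, N 6658930 m

UTM zone 33N: λ₀ = 15°, k₀ = 0.9996.
P1 (59.6478°, 17.2209°) → (625175.637, 6614282.439) m.
P2 (60.0448°, 17.4522°) → (636572.162, 6658933.227) m.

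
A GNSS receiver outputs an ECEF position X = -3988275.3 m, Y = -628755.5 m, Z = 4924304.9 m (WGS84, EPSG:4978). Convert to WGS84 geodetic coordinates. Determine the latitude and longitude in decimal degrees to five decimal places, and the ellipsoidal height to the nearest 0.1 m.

λ = atan2(Y, X) = -171.04100055°; p = √(X²+Y²) = 4037533.1 m.
Bowring's method on WGS84 (a = 6378137 m, b = 6356752.314 m) gives φ = 50.83949981°, h = 2600.393 m.

lat 50.83950°, lon -171.04100°, h 2600.4 m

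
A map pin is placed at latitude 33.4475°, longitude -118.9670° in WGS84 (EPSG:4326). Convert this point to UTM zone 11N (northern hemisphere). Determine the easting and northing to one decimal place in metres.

E 317170.0 m, N 3702628.8 m

Zone 11 central meridian λ₀ = 6×11 − 183 = -117°; Δλ = -1.9670°.
Transverse Mercator on WGS84 with k₀ = 0.9996 gives E = 317170.047 m, N = 3702628.796 m.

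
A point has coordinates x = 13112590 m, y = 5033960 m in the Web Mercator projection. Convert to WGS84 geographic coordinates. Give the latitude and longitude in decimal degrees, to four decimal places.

R = 6378137 m. λ = x/R = 117.79240011°.
φ = 2·arctan(exp(y/R)) − 90° = 2·arctan(2.20175) − 90° = 41.14640222°.

lat 41.1464°, lon 117.7924°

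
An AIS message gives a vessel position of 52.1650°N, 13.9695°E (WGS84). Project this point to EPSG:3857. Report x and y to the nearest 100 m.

Web Mercator is spherical with R = a = 6378137 m.
x = R·λ = 6378137 × 0.243813770 = 1555077.627 m.
y = R·ln tan(π/4 + φ/2) = 6378137 × 1.070847919 = 6830014.731 m.

x 1555100 m, y 6830000 m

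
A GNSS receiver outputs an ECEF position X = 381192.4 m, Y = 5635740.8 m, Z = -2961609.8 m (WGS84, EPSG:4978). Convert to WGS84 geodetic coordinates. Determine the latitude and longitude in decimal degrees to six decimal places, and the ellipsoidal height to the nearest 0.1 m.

lat -27.826800°, lon 86.130500°, h 4424.1 m

λ = atan2(Y, X) = 86.13049981°; p = √(X²+Y²) = 5648617.7 m.
Bowring's method on WGS84 (a = 6378137 m, b = 6356752.314 m) gives φ = -27.82679957°, h = 4424.116 m.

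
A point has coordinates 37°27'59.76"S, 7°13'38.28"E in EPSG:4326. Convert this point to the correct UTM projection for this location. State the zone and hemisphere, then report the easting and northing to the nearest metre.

Zone 32S: E 343235 m, N 5851889 m

Longitude 7.2273° lies in the 6° band [6°, 12°), giving zone 32; latitude is south of the equator, so 32S.
Zone 32 central meridian λ₀ = 6×32 − 183 = 9°; Δλ = -1.7727°.
Transverse Mercator on WGS84 with k₀ = 0.9996 gives E = 343234.585 m, N = 5851888.667 m.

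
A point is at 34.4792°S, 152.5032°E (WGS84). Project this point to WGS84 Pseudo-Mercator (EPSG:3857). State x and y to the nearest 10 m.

x 16976580 m, y -4093330 m

Web Mercator is spherical with R = a = 6378137 m.
x = R·λ = 6378137 × 2.661682960 = 16976578.568 m.
y = R·ln tan(π/4 + φ/2) = 6378137 × -0.641775148 = -4093329.815 m.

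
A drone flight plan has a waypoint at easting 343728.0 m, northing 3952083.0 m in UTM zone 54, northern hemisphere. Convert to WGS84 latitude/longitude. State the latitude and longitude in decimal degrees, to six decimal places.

Zone 54N: λ₀ = 141°, k₀ = 0.9996, false easting 500000 m.
Meridian distance M = (N − FN)/k₀ = 3953664.5 m.
Inverse transverse Mercator on WGS84 gives φ = 35.70029999°, λ = 139.27269949°.

lat 35.700300°, lon 139.272699°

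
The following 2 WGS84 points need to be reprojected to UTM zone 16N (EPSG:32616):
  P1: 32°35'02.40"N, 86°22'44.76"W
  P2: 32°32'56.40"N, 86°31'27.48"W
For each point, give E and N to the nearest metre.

UTM zone 16N: λ₀ = -87°, k₀ = 0.9996.
P1 (32.5840°, -86.3791°) → (558273.034, 3605340.724) m.
P2 (32.5490°, -86.5243°) → (544662.834, 3601390.600) m.

P1: E 558273 m, N 3605341 m; P2: E 544663 m, N 3601391 m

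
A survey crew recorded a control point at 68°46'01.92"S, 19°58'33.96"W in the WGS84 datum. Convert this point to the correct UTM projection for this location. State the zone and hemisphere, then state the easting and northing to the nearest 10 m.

Longitude -19.9761° lies in the 6° band [-24°, -18°), giving zone 27; latitude is south of the equator, so 27S.
Zone 27 central meridian λ₀ = 6×27 − 183 = -21°; Δλ = +1.0239°.
Transverse Mercator on WGS84 with k₀ = 0.9996 gives E = 541381.193 m, N = 2371251.089 m.

Zone 27S: E 541380 m, N 2371250 m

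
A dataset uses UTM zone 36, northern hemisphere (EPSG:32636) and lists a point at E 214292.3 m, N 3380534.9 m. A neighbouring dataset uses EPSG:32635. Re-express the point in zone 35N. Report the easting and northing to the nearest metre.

E 790047 m, N 3380650 m

UTM 36N → geographic: φ = 30.52320021°, λ = 30.02260048°.
UTM 35N (λ₀ = 27°) forward: E = 790047.076 m, N = 3380650.403 m.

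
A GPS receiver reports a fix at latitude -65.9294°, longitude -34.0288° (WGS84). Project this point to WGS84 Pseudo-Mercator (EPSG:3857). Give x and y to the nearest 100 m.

Web Mercator is spherical with R = a = 6378137 m.
x = R·λ = 6378137 × -0.593914601 = -3788068.688 m.
y = R·ln tan(π/4 + φ/2) = 6378137 × -1.545521852 = -9857550.111 m.

x -3788100 m, y -9857600 m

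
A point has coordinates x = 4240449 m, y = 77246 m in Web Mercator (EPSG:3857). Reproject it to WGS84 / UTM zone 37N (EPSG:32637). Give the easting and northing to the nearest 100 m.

E 399000 m, N 76700 m

Web Mercator inverse (R = 6378137 m) → φ = 0.69389566°, λ = 38.09260148°.
UTM 37N forward: E = 399032.371 m, N = 76706.040 m.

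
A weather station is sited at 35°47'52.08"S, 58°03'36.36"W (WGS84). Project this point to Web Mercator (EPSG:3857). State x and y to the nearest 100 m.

Web Mercator is spherical with R = a = 6378137 m.
x = R·λ = 6378137 × -1.013339909 = -6463220.767 m.
y = R·ln tan(π/4 + φ/2) = 6378137 × -0.669918899 = -4272834.514 m.

x -6463200 m, y -4272800 m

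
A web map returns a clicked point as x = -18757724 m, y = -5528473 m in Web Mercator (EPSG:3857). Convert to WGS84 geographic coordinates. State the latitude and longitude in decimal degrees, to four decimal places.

lat -44.4059°, lon -168.5035°

R = 6378137 m. λ = x/R = -168.50350164°.
φ = 2·arctan(exp(y/R)) − 90° = 2·arctan(0.42030) − 90° = -44.40590308°.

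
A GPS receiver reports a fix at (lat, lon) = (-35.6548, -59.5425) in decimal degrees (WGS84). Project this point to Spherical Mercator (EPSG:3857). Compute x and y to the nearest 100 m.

Web Mercator is spherical with R = a = 6378137 m.
x = R·λ = 6378137 × -1.039212670 = -6628240.781 m.
y = R·ln tan(π/4 + φ/2) = 6378137 × -0.666844528 = -4253225.756 m.

x -6628200 m, y -4253200 m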